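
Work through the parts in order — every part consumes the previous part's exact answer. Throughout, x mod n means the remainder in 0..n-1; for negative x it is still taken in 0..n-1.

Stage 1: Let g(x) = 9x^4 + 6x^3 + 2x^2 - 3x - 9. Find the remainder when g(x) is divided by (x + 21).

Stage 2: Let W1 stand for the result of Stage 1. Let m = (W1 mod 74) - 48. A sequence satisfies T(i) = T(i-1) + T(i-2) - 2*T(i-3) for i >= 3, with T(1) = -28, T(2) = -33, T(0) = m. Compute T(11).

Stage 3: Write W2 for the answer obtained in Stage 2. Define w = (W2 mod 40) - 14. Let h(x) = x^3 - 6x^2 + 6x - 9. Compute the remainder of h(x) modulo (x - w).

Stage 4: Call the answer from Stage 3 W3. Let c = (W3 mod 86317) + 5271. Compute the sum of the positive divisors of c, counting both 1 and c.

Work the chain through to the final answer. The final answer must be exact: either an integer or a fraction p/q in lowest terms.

7128

Stage 1: remainder = value at the root: 9*(-21)^4 + 6*(-21)^3 + 2*(-21)^2 - 3*(-21)^1 - 9 = (1750329) + (-55566) + (882) + (63) + (-9) = 1695699; answer 1695699
Stage 2: W1 = 1695699; m = 15; T(3) = 1*(-33) + 1*(-28) - 2*(15) = -91; iterating: T(3)=-91, T(4)=-68, T(5)=-93, T(6)=21, T(7)=64, T(8)=271, T(9)=293, T(10)=436, T(11)=187; answer 187
Stage 3: W2 = 187; w = 13; remainder = value at the root: 1*(13)^3 - 6*(13)^2 + 6*(13)^1 - 9 = (2197) + (-1014) + (78) + (-9) = 1252; answer 1252
Stage 4: W3 = 1252; c = 6523; 6523 = 11 * 593; sigma = (1 + 11) * (1 + 593) = 12 * 594 = 7128; answer 7128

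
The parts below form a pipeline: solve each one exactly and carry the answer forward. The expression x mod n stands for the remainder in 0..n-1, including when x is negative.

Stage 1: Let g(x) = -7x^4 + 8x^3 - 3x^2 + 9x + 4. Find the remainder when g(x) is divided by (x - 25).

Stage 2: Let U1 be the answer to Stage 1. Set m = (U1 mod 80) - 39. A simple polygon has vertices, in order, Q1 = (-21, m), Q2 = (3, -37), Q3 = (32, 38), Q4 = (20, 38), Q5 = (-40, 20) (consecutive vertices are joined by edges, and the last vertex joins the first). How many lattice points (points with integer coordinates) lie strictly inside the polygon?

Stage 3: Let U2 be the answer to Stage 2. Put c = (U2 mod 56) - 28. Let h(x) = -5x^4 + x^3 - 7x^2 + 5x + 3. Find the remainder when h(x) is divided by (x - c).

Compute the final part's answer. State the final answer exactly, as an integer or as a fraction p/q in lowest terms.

Stage 1: remainder = value at the root: -7*(25)^4 + 8*(25)^3 - 3*(25)^2 + 9*(25)^1 + 4 = (-2734375) + (125000) + (-1875) + (225) + (4) = -2611021; answer -2611021
Stage 2: U1 = -2611021; m = -20; cross terms: (-21*-37 - 3*-20)=837, (3*38 - 32*-37)=1298, (32*38 - 20*38)=456, (20*20 - -40*38)=1920, (-40*-20 - -21*20)=1220; twice the area = |5731| = 5731; area = 5731/2; boundary points = 1 + 1 + 12 + 6 + 1 = 21; strictly interior points = area - boundary/2 + 1 = 2856; answer 2856
Stage 3: U2 = 2856; c = -28; remainder = value at the root: -5*(-28)^4 + 1*(-28)^3 - 7*(-28)^2 + 5*(-28)^1 + 3 = (-3073280) + (-21952) + (-5488) + (-140) + (3) = -3100857; answer -3100857

-3100857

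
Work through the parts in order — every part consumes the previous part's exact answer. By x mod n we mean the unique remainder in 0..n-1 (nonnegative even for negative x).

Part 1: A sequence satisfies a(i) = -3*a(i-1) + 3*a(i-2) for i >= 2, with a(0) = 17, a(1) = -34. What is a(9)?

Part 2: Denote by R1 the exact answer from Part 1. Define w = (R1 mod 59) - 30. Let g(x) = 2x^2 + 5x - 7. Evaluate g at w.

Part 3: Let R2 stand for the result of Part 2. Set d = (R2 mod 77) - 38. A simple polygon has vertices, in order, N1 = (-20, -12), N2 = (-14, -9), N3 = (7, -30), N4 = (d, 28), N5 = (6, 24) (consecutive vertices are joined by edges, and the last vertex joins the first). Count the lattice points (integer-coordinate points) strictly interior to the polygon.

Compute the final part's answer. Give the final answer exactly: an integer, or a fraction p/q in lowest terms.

Part 1: a(2) = -3*(-34) + 3*(17) = 153; iterating: a(2)=153, a(3)=-561, a(4)=2142, a(5)=-8109, a(6)=30753, a(7)=-116586, a(8)=442017, a(9)=-1675809; answer -1675809
Part 2: R1 = -1675809; w = -3; 2*(-3)^2 + 5*(-3)^1 - 7 = (18) + (-15) + (-7) = -4; answer -4
Part 3: R2 = -4; d = 35; cross terms: (-20*-9 - -14*-12)=12, (-14*-30 - 7*-9)=483, (7*28 - 35*-30)=1246, (35*24 - 6*28)=672, (6*-12 - -20*24)=408; twice the area = |2821| = 2821; area = 2821/2; boundary points = 3 + 21 + 2 + 1 + 2 = 29; strictly interior points = area - boundary/2 + 1 = 1397; answer 1397

1397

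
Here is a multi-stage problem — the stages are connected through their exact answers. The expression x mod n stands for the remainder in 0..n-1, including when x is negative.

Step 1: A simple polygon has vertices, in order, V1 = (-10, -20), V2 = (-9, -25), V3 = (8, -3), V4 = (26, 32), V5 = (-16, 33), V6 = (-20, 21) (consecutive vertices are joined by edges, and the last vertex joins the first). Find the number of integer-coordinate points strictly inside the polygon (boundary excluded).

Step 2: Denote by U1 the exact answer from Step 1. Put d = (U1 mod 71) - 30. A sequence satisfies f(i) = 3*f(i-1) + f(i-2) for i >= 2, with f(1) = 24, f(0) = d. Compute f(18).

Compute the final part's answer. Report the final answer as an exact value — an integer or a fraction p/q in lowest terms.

Step 1: cross terms: (-10*-25 - -9*-20)=70, (-9*-3 - 8*-25)=227, (8*32 - 26*-3)=334, (26*33 - -16*32)=1370, (-16*21 - -20*33)=324, (-20*-20 - -10*21)=610; twice the area = |2935| = 2935; area = 2935/2; boundary points = 1 + 1 + 1 + 1 + 4 + 1 = 9; strictly interior points = area - boundary/2 + 1 = 1464; answer 1464
Step 2: U1 = 1464; d = 14; f(2) = 3*(24) + 1*(14) = 86; iterating: f(2)=86, f(3)=282, f(4)=932, f(5)=3078, f(6)=10166, f(7)=33576, f(8)=110894, f(9)=366258, f(10)=1209668, f(11)=3995262, f(12)=13195454, f(13)=43581624, f(14)=143940326, f(15)=475402602, f(16)=1570148132, f(17)=5185846998, f(18)=17127689126; answer 17127689126

17127689126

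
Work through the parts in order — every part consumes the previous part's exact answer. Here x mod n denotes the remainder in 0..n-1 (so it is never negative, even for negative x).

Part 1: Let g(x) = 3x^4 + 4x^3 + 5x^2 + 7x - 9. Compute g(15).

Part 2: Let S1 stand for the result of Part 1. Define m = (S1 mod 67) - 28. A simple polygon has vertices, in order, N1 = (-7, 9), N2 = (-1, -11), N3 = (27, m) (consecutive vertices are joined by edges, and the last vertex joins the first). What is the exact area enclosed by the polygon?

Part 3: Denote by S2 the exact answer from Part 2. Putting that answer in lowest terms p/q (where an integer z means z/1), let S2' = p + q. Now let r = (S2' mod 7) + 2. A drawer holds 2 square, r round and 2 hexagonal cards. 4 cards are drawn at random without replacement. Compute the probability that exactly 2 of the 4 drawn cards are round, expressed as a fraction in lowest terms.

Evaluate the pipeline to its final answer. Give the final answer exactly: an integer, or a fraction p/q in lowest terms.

10/21

Part 1: 3*(15)^4 + 4*(15)^3 + 5*(15)^2 + 7*(15)^1 - 9 = (151875) + (13500) + (1125) + (105) + (-9) = 166596; answer 166596
Part 2: S1 = 166596; m = 6; cross terms: (-7*-11 - -1*9)=86, (-1*6 - 27*-11)=291, (27*9 - -7*6)=285; twice the area = |662| = 662; area = 331; answer 331
Part 3: S2 = 331; threaded value p + q = 332; r = 5; total draws C(9,4) = 126; favorable C(5,2)*C(4,2) = 60; P = 10/21; answer 10/21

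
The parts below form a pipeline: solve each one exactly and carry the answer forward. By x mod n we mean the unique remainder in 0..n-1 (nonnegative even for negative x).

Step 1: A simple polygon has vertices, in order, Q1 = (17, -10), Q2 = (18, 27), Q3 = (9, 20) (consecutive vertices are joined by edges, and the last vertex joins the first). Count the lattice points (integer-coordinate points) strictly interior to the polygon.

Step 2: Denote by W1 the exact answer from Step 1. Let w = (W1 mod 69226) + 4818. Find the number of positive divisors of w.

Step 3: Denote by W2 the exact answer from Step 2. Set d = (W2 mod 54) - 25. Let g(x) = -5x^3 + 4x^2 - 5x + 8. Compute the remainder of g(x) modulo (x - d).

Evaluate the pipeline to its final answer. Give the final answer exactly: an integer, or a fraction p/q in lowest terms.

Step 1: cross terms: (17*27 - 18*-10)=639, (18*20 - 9*27)=117, (9*-10 - 17*20)=-430; twice the area = |326| = 326; area = 163; boundary points = 1 + 1 + 2 = 4; strictly interior points = area - boundary/2 + 1 = 162; answer 162
Step 2: W1 = 162; w = 4980; 4980 = 2^2 * 3 * 5 * 83; number of divisors = (2+1) * (1+1) * (1+1) * (1+1) = 24; answer 24
Step 3: W2 = 24; d = -1; remainder = value at the root: -5*(-1)^3 + 4*(-1)^2 - 5*(-1)^1 + 8 = (5) + (4) + (5) + (8) = 22; answer 22

22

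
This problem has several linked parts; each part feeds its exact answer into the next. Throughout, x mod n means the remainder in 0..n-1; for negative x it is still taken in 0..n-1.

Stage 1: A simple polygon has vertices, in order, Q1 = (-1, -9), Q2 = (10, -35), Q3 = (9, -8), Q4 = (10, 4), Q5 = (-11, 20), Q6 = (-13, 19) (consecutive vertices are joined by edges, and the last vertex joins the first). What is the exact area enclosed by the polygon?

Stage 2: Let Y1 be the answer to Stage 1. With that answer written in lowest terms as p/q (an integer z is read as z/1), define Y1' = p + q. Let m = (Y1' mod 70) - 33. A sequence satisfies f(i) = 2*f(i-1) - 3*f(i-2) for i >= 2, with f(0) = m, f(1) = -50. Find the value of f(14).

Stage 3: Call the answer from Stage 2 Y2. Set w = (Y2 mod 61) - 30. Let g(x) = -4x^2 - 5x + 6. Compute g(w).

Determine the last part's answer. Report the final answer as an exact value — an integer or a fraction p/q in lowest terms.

-45

Stage 1: cross terms: (-1*-35 - 10*-9)=125, (10*-8 - 9*-35)=235, (9*4 - 10*-8)=116, (10*20 - -11*4)=244, (-11*19 - -13*20)=51, (-13*-9 - -1*19)=136; twice the area = |907| = 907; area = 907/2; answer 907/2
Stage 2: Y1 = 907/2; threaded value p + q = 909; m = 36; f(2) = 2*(-50) - 3*(36) = -208; iterating: f(2)=-208, f(3)=-266, f(4)=92, f(5)=982, f(6)=1688, f(7)=430, f(8)=-4204, f(9)=-9698, f(10)=-6784, f(11)=15526, f(12)=51404, f(13)=56230, f(14)=-41752; answer -41752
Stage 3: Y2 = -41752; w = 3; -4*(3)^2 - 5*(3)^1 + 6 = (-36) + (-15) + (6) = -45; answer -45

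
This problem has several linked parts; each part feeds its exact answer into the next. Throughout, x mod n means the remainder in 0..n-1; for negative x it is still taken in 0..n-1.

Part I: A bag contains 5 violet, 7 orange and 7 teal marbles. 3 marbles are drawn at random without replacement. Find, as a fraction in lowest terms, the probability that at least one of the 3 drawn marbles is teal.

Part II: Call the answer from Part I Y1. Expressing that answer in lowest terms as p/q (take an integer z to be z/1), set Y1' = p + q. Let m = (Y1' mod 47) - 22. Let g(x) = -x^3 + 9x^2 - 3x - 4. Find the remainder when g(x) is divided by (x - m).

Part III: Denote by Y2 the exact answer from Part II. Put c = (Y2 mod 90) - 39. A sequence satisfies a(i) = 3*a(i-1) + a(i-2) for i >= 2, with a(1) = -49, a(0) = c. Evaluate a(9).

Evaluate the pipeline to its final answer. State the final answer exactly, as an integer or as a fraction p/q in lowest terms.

Part I: total draws C(19,3) = 969; complement C(12,3) = 220; favorable 969 - 220 = 749; P = 749/969; answer 749/969
Part II: Y1 = 749/969; threaded value p + q = 1718; m = 4; remainder = value at the root: -1*(4)^3 + 9*(4)^2 - 3*(4)^1 - 4 = (-64) + (144) + (-12) + (-4) = 64; answer 64
Part III: Y2 = 64; c = 25; a(2) = 3*(-49) + 1*(25) = -122; iterating: a(2)=-122, a(3)=-415, a(4)=-1367, a(5)=-4516, a(6)=-14915, a(7)=-49261, a(8)=-162698, a(9)=-537355; answer -537355

-537355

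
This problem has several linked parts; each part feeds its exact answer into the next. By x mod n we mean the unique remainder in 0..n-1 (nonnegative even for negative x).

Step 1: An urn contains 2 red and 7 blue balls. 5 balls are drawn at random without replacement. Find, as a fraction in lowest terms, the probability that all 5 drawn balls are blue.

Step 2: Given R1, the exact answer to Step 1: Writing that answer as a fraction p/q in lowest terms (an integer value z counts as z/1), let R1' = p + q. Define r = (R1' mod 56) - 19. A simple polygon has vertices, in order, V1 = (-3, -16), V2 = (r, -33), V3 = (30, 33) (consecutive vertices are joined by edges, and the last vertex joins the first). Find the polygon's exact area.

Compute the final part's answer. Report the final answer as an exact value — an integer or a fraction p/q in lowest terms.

60

Step 1: total draws C(9,5) = 126; favorable C(7,5) = 21; P = 1/6; answer 1/6
Step 2: R1 = 1/6; threaded value p + q = 7; r = -12; cross terms: (-3*-33 - -12*-16)=-93, (-12*33 - 30*-33)=594, (30*-16 - -3*33)=-381; twice the area = |120| = 120; area = 60; answer 60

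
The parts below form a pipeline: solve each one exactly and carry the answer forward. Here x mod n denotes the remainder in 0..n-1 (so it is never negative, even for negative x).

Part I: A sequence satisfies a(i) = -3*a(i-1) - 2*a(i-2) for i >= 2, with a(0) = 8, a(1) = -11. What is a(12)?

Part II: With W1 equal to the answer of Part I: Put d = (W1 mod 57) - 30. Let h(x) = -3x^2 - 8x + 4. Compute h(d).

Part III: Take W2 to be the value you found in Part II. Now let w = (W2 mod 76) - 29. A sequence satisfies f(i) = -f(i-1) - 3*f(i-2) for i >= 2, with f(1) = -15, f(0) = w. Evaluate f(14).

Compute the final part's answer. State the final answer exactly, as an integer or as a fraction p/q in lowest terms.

Part I: a(2) = -3*(-11) - 2*(8) = 17; iterating: a(2)=17, a(3)=-29, a(4)=53, a(5)=-101, a(6)=197, a(7)=-389, a(8)=773, a(9)=-1541, a(10)=3077, a(11)=-6149, a(12)=12293; answer 12293
Part II: W1 = 12293; d = 8; -3*(8)^2 - 8*(8)^1 + 4 = (-192) + (-64) + (4) = -252; answer -252
Part III: W2 = -252; w = 23; f(2) = -1*(-15) - 3*(23) = -54; iterating: f(2)=-54, f(3)=99, f(4)=63, f(5)=-360, f(6)=171, f(7)=909, f(8)=-1422, f(9)=-1305, f(10)=5571, f(11)=-1656, f(12)=-15057, f(13)=20025, f(14)=25146; answer 25146

25146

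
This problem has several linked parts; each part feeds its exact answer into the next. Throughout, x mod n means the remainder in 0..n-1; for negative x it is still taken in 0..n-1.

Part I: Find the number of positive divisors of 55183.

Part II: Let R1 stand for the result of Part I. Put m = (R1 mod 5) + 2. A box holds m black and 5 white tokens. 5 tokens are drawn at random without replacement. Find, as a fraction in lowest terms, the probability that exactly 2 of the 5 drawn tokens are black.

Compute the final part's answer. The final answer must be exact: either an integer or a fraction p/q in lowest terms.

25/77

Part I: 55183 = 139 * 397; number of divisors = (1+1) * (1+1) = 4; answer 4
Part II: R1 = 4; m = 6; total draws C(11,5) = 462; favorable C(6,2)*C(5,3) = 150; P = 25/77; answer 25/77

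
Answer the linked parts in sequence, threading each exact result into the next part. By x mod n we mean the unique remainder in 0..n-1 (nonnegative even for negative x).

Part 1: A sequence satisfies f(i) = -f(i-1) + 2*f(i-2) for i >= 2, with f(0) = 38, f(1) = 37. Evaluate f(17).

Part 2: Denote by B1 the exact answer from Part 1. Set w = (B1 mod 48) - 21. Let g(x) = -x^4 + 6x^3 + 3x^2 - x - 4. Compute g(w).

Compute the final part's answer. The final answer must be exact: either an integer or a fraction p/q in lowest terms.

98

Part 1: f(2) = -1*(37) + 2*(38) = 39; iterating: f(2)=39, f(3)=35, f(4)=43, f(5)=27, f(6)=59, f(7)=-5, f(8)=123, f(9)=-133, f(10)=379, f(11)=-645, f(12)=1403, f(13)=-2693, f(14)=5499, f(15)=-10885, f(16)=21883, f(17)=-43653; answer -43653
Part 2: B1 = -43653; w = 6; -1*(6)^4 + 6*(6)^3 + 3*(6)^2 - 1*(6)^1 - 4 = (-1296) + (1296) + (108) + (-6) + (-4) = 98; answer 98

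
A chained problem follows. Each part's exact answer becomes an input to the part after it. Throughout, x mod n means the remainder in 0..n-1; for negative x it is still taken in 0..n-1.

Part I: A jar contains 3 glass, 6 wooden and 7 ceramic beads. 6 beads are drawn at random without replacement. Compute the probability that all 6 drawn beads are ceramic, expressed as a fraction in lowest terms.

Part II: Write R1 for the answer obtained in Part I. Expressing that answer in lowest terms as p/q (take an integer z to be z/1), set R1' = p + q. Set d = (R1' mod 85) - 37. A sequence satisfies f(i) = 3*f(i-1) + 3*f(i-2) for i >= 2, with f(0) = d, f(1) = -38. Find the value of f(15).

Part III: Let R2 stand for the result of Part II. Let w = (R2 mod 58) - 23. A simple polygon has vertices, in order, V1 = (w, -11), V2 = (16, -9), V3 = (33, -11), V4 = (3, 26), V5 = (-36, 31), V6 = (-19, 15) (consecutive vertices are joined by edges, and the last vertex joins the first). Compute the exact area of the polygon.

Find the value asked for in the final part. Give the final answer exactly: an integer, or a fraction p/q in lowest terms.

Part I: total draws C(16,6) = 8008; favorable C(7,6) = 7; P = 1/1144; answer 1/1144
Part II: R1 = 1/1144; threaded value p + q = 1145; d = 3; f(2) = 3*(-38) + 3*(3) = -105; iterating: f(2)=-105, f(3)=-429, f(4)=-1602, f(5)=-6093, f(6)=-23085, f(7)=-87534, f(8)=-331857, f(9)=-1258173, f(10)=-4770090, f(11)=-18084789, f(12)=-68564637, f(13)=-259948278, f(14)=-985538745, f(15)=-3736461069; answer -3736461069
Part III: R2 = -3736461069; w = 2; cross terms: (2*-9 - 16*-11)=158, (16*-11 - 33*-9)=121, (33*26 - 3*-11)=891, (3*31 - -36*26)=1029, (-36*15 - -19*31)=49, (-19*-11 - 2*15)=179; twice the area = |2427| = 2427; area = 2427/2; answer 2427/2

2427/2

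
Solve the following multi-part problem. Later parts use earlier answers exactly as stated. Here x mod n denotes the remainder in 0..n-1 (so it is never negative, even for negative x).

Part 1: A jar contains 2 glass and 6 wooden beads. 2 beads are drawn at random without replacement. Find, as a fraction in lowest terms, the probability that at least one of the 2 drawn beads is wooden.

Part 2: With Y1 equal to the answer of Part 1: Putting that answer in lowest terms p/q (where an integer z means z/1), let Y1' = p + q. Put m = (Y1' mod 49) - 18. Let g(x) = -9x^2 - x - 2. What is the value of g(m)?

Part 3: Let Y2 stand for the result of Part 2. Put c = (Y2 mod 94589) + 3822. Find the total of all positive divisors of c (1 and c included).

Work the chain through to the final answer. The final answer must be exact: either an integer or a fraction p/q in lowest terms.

Part 1: total draws C(8,2) = 28; complement C(2,2) = 1; favorable 28 - 1 = 27; P = 27/28; answer 27/28
Part 2: Y1 = 27/28; threaded value p + q = 55; m = -12; -9*(-12)^2 - 1*(-12)^1 - 2 = (-1296) + (12) + (-2) = -1286; answer -1286
Part 3: Y2 = -1286; c = 97125; 97125 = 3 * 5^3 * 7 * 37; sigma = (1 + 3) * (1 + 5 + 25 + 125) * (1 + 7) * (1 + 37) = 4 * 156 * 8 * 38 = 189696; answer 189696

189696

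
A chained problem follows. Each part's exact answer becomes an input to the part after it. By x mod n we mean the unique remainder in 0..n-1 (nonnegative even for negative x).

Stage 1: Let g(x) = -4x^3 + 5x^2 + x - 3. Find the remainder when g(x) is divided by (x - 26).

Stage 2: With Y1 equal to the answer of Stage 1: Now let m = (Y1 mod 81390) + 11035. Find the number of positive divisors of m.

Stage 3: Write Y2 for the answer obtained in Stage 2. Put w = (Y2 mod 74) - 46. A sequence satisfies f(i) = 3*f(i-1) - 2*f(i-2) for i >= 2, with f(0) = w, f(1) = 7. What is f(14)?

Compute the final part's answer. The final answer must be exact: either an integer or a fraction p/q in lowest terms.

Stage 1: remainder = value at the root: -4*(26)^3 + 5*(26)^2 + 1*(26)^1 - 3 = (-70304) + (3380) + (26) + (-3) = -66901; answer -66901
Stage 2: Y1 = -66901; m = 25524; 25524 = 2^2 * 3^2 * 709; number of divisors = (2+1) * (2+1) * (1+1) = 18; answer 18
Stage 3: Y2 = 18; w = -28; f(2) = 3*(7) - 2*(-28) = 77; iterating: f(2)=77, f(3)=217, f(4)=497, f(5)=1057, f(6)=2177, f(7)=4417, f(8)=8897, f(9)=17857, f(10)=35777, f(11)=71617, f(12)=143297, f(13)=286657, f(14)=573377; answer 573377

573377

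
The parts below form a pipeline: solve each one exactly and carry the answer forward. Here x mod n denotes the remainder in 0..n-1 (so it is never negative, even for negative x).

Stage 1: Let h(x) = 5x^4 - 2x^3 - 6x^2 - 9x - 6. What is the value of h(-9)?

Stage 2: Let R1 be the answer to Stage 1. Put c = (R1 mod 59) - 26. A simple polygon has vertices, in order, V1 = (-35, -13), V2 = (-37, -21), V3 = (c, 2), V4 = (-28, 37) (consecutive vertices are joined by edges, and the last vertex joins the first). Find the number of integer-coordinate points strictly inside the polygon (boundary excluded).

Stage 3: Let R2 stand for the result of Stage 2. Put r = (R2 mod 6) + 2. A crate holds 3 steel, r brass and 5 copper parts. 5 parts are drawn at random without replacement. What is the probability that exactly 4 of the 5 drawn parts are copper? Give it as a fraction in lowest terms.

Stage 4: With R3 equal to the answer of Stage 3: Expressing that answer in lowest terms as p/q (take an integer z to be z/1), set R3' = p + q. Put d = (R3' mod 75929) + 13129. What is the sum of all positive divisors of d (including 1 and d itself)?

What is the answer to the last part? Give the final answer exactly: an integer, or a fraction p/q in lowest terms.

29400

Stage 1: 5*(-9)^4 - 2*(-9)^3 - 6*(-9)^2 - 9*(-9)^1 - 6 = (32805) + (1458) + (-486) + (81) + (-6) = 33852; answer 33852
Stage 2: R1 = 33852; c = 19; cross terms: (-35*-21 - -37*-13)=254, (-37*2 - 19*-21)=325, (19*37 - -28*2)=759, (-28*-13 - -35*37)=1659; twice the area = |2997| = 2997; area = 2997/2; boundary points = 2 + 1 + 1 + 1 = 5; strictly interior points = area - boundary/2 + 1 = 1497; answer 1497
Stage 3: R2 = 1497; r = 5; total draws C(13,5) = 1287; favorable C(5,4)*C(8,1) = 40; P = 40/1287; answer 40/1287
Stage 4: R3 = 40/1287; threaded value p + q = 1327; d = 14456; 14456 = 2^3 * 13 * 139; sigma = (1 + 2 + 4 + 8) * (1 + 13) * (1 + 139) = 15 * 14 * 140 = 29400; answer 29400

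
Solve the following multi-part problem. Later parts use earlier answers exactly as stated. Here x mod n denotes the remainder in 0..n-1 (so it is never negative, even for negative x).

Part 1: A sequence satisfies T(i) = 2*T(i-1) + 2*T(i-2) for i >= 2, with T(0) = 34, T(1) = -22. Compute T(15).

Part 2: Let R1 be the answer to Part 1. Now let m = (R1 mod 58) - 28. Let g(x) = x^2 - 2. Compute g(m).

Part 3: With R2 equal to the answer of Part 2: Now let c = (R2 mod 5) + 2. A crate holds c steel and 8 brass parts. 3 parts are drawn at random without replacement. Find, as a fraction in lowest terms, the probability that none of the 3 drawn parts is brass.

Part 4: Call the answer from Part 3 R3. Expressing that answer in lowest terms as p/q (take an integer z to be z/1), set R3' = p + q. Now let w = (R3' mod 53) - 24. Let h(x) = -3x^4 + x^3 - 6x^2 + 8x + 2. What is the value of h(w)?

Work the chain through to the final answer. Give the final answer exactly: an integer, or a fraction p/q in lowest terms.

Part 1: T(2) = 2*(-22) + 2*(34) = 24; iterating: T(2)=24, T(3)=4, T(4)=56, T(5)=120, T(6)=352, T(7)=944, T(8)=2592, T(9)=7072, T(10)=19328, T(11)=52800, T(12)=144256, T(13)=394112, T(14)=1076736, T(15)=2941696; answer 2941696
Part 2: R1 = 2941696; m = 24; 1*(24)^2 - 2 = (576) + (-2) = 574; answer 574
Part 3: R2 = 574; c = 6; total draws C(14,3) = 364; favorable C(6,3) = 20; P = 5/91; answer 5/91
Part 4: R3 = 5/91; threaded value p + q = 96; w = 19; -3*(19)^4 + 1*(19)^3 - 6*(19)^2 + 8*(19)^1 + 2 = (-390963) + (6859) + (-2166) + (152) + (2) = -386116; answer -386116

-386116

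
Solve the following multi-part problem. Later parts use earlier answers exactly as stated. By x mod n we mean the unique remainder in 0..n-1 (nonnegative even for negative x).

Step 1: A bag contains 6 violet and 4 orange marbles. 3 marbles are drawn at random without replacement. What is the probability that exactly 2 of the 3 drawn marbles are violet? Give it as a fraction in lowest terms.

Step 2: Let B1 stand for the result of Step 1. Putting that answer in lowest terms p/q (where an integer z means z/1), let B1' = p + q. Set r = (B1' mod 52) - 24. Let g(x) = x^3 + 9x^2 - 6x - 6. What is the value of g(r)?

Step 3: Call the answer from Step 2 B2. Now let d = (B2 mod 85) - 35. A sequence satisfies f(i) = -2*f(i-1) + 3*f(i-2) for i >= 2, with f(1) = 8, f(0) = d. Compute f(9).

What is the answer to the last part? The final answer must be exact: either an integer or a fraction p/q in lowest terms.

Step 1: total draws C(10,3) = 120; favorable C(6,2)*C(4,1) = 60; P = 1/2; answer 1/2
Step 2: B1 = 1/2; threaded value p + q = 3; r = -21; 1*(-21)^3 + 9*(-21)^2 - 6*(-21)^1 - 6 = (-9261) + (3969) + (126) + (-6) = -5172; answer -5172
Step 3: B2 = -5172; d = -22; f(2) = -2*(8) + 3*(-22) = -82; iterating: f(2)=-82, f(3)=188, f(4)=-622, f(5)=1808, f(6)=-5482, f(7)=16388, f(8)=-49222, f(9)=147608; answer 147608

147608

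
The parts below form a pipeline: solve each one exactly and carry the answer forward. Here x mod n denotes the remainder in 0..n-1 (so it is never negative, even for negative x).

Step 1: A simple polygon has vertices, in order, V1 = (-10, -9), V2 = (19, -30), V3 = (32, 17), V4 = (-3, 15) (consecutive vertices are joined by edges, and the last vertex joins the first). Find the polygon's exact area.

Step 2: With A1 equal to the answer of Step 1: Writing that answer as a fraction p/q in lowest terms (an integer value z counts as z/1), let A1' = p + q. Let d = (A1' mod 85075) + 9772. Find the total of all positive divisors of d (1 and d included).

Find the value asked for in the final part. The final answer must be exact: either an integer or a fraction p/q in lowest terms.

Step 1: cross terms: (-10*-30 - 19*-9)=471, (19*17 - 32*-30)=1283, (32*15 - -3*17)=531, (-3*-9 - -10*15)=177; twice the area = |2462| = 2462; area = 1231; answer 1231
Step 2: A1 = 1231; threaded value p + q = 1232; d = 11004; 11004 = 2^2 * 3 * 7 * 131; sigma = (1 + 2 + 4) * (1 + 3) * (1 + 7) * (1 + 131) = 7 * 4 * 8 * 132 = 29568; answer 29568

29568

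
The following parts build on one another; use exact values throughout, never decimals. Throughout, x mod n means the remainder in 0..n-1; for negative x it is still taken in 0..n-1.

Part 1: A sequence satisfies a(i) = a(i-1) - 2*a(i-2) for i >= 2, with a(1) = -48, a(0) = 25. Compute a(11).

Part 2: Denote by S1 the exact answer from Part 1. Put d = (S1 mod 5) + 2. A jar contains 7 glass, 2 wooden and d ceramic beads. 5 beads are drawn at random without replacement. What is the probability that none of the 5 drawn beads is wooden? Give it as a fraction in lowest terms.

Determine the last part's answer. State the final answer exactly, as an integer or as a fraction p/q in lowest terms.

7/22

Part 1: a(2) = 1*(-48) - 2*(25) = -98; iterating: a(2)=-98, a(3)=-2, a(4)=194, a(5)=198, a(6)=-190, a(7)=-586, a(8)=-206, a(9)=966, a(10)=1378, a(11)=-554; answer -554
Part 2: S1 = -554; d = 3; total draws C(12,5) = 792; favorable C(10,5) = 252; P = 7/22; answer 7/22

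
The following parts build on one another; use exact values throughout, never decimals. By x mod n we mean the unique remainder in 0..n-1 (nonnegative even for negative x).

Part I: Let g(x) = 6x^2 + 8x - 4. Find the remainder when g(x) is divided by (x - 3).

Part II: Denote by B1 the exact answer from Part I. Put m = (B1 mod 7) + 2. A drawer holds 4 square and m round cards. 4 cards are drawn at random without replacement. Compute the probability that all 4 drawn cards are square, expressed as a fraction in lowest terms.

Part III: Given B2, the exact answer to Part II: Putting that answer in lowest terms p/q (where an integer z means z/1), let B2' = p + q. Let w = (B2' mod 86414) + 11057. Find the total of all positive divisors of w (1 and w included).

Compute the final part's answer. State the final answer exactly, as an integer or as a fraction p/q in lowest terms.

28574

Part I: remainder = value at the root: 6*(3)^2 + 8*(3)^1 - 4 = (54) + (24) + (-4) = 74; answer 74
Part II: B1 = 74; m = 6; total draws C(10,4) = 210; favorable C(4,4) = 1; P = 1/210; answer 1/210
Part III: B2 = 1/210; threaded value p + q = 211; w = 11268; 11268 = 2^2 * 3^2 * 313; sigma = (1 + 2 + 4) * (1 + 3 + 9) * (1 + 313) = 7 * 13 * 314 = 28574; answer 28574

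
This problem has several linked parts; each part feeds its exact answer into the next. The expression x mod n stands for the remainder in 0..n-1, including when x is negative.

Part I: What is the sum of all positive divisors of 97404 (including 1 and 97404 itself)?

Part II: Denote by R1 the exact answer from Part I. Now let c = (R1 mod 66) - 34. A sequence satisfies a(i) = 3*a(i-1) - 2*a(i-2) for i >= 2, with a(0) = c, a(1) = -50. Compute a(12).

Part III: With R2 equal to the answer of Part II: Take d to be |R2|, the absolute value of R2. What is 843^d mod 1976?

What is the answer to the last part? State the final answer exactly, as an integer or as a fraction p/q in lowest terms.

Part I: 97404 = 2^2 * 3 * 8117; sigma = (1 + 2 + 4) * (1 + 3) * (1 + 8117) = 7 * 4 * 8118 = 227304; answer 227304
Part II: R1 = 227304; c = -34; a(2) = 3*(-50) - 2*(-34) = -82; iterating: a(2)=-82, a(3)=-146, a(4)=-274, a(5)=-530, a(6)=-1042, a(7)=-2066, a(8)=-4114, a(9)=-8210, a(10)=-16402, a(11)=-32786, a(12)=-65554; answer -65554
Part III: R2 = -65554; d = 65554; squarings mod 1976: 843^1=843, 843^2=1265, 843^4=1641, 843^8=1569, 843^16=1641, 843^32=1569, 843^64=1641, 843^128=1569, 843^256=1641, 843^512=1569, 843^1024=1641, 843^2048=1569, 843^4096=1641, 843^8192=1569, 843^16384=1641, 843^32768=1569, 843^65536=1641; 843^65554 = 843^2 * 843^16 * 843^65536 = 881 (mod 1976); answer 881

881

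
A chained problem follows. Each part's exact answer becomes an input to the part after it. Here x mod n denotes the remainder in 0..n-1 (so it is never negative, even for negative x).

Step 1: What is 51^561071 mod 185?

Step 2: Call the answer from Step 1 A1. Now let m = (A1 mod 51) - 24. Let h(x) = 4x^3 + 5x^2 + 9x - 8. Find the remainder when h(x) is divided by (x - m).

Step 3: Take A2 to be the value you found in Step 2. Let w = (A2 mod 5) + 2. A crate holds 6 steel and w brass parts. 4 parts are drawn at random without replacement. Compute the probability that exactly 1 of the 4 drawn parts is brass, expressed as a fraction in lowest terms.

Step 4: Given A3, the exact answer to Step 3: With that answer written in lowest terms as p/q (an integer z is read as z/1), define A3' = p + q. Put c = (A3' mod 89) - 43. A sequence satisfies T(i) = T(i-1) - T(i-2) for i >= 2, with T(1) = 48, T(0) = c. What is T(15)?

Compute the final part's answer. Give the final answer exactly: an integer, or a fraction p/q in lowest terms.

2

Step 1: squarings mod 185: 51^1=51, 51^2=11, 51^4=121, 51^8=26, 51^16=121, 51^32=26, 51^64=121, 51^128=26, 51^256=121, 51^512=26, 51^1024=121, 51^2048=26, 51^4096=121, 51^8192=26, 51^16384=121, 51^32768=26, 51^65536=121, 51^131072=26, 51^262144=121, 51^524288=26; 51^561071 = 51^1 * 51^2 * 51^4 * 51^8 * 51^32 * 51^128 * 51^256 * 51^512 * 51^1024 * 51^2048 * 51^32768 * 51^524288 = 156 (mod 185); answer 156
Step 2: A1 = 156; m = -21; remainder = value at the root: 4*(-21)^3 + 5*(-21)^2 + 9*(-21)^1 - 8 = (-37044) + (2205) + (-189) + (-8) = -35036; answer -35036
Step 3: A2 = -35036; w = 6; total draws C(12,4) = 495; favorable C(6,1)*C(6,3) = 120; P = 8/33; answer 8/33
Step 4: A3 = 8/33; threaded value p + q = 41; c = -2; T(2) = 1*(48) - 1*(-2) = 50; iterating: T(2)=50, T(3)=2, T(4)=-48, T(5)=-50, T(6)=-2, T(7)=48, T(8)=50, T(9)=2, T(10)=-48, T(11)=-50, T(12)=-2, T(13)=48, T(14)=50, T(15)=2; answer 2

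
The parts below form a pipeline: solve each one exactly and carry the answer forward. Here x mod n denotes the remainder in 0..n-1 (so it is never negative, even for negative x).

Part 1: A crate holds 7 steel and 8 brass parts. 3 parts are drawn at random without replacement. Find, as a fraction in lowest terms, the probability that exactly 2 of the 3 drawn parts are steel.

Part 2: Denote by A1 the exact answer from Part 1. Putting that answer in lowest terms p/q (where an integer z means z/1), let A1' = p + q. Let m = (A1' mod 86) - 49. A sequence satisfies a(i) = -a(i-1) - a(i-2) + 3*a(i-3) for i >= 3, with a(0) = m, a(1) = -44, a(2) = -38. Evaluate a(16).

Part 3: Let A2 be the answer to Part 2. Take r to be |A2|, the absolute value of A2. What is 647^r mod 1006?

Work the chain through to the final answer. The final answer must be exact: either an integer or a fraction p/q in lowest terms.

685

Part 1: total draws C(15,3) = 455; favorable C(7,2)*C(8,1) = 168; P = 24/65; answer 24/65
Part 2: A1 = 24/65; threaded value p + q = 89; m = -46; a(3) = -1*(-38) - 1*(-44) + 3*(-46) = -56; iterating: a(3)=-56, a(4)=-38, a(5)=-20, a(6)=-110, a(7)=16, a(8)=34, a(9)=-380, a(10)=394, a(11)=88, a(12)=-1622, a(13)=2716, a(14)=-830, a(15)=-6752, a(16)=15730; answer 15730
Part 3: A2 = 15730; r = 15730; squarings mod 1006: 647^1=647, 647^2=113, 647^4=697, 647^8=917, 647^16=879, 647^32=33, 647^64=83, 647^128=853, 647^256=271, 647^512=3, 647^1024=9, 647^2048=81, 647^4096=525, 647^8192=987; 647^15730 = 647^2 * 647^16 * 647^32 * 647^64 * 647^256 * 647^1024 * 647^2048 * 647^4096 * 647^8192 = 685 (mod 1006); answer 685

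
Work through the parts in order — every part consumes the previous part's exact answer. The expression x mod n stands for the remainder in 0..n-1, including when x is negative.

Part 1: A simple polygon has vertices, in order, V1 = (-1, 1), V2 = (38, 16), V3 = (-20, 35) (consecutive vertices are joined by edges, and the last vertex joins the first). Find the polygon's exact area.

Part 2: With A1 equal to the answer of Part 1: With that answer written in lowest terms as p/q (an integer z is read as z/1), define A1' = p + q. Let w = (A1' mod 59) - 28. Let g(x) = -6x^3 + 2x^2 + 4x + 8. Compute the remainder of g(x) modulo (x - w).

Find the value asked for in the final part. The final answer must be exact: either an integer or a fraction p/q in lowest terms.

3176

Part 1: cross terms: (-1*16 - 38*1)=-54, (38*35 - -20*16)=1650, (-20*1 - -1*35)=15; twice the area = |1611| = 1611; area = 1611/2; answer 1611/2
Part 2: A1 = 1611/2; threaded value p + q = 1613; w = -8; remainder = value at the root: -6*(-8)^3 + 2*(-8)^2 + 4*(-8)^1 + 8 = (3072) + (128) + (-32) + (8) = 3176; answer 3176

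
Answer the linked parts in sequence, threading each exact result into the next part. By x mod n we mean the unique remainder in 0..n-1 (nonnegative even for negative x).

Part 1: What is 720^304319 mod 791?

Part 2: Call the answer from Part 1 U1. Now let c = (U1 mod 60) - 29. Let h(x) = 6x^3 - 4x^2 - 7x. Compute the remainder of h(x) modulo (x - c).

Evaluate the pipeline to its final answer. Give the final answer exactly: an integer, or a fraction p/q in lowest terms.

80472

Part 1: squarings mod 791: 720^1=720, 720^2=295, 720^4=15, 720^8=225, 720^16=1, 720^32=1, 720^64=1, 720^128=1, 720^256=1, 720^512=1, 720^1024=1, 720^2048=1, 720^4096=1, 720^8192=1, 720^16384=1, 720^32768=1, 720^65536=1, 720^131072=1, 720^262144=1; 720^304319 = 720^1 * 720^2 * 720^4 * 720^8 * 720^16 * 720^32 * 720^128 * 720^1024 * 720^8192 * 720^32768 * 720^262144 = 713 (mod 791); answer 713
Part 2: U1 = 713; c = 24; remainder = value at the root: 6*(24)^3 - 4*(24)^2 - 7*(24)^1 = (82944) + (-2304) + (-168) = 80472; answer 80472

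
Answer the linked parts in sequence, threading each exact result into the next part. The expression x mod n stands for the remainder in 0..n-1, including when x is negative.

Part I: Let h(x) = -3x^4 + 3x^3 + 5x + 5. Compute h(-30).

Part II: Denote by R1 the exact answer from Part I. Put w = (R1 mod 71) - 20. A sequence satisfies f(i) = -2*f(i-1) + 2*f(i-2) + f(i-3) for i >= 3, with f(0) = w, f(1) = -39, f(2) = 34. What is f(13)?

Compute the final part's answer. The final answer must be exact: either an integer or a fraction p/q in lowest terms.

-1513767

Part I: -3*(-30)^4 + 3*(-30)^3 + 5*(-30)^1 + 5 = (-2430000) + (-81000) + (-150) + (5) = -2511145; answer -2511145
Part II: R1 = -2511145; w = 34; f(3) = -2*(34) + 2*(-39) + 1*(34) = -112; iterating: f(3)=-112, f(4)=253, f(5)=-696, f(6)=1786, f(7)=-4711, f(8)=12298, f(9)=-32232, f(10)=84349, f(11)=-220864, f(12)=578194, f(13)=-1513767; answer -1513767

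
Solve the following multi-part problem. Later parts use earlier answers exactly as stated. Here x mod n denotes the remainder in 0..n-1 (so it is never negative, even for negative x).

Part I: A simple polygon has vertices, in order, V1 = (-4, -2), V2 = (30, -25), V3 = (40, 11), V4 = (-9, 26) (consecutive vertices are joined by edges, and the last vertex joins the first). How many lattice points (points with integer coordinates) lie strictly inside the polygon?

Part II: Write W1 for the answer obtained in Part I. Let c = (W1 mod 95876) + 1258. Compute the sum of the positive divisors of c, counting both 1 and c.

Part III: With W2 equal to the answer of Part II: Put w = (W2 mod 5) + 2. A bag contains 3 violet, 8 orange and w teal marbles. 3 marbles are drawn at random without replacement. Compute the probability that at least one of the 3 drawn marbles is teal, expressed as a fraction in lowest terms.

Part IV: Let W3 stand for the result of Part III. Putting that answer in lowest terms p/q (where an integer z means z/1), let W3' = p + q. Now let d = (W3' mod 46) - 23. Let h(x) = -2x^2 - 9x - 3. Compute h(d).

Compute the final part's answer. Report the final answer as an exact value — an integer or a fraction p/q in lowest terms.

Part I: cross terms: (-4*-25 - 30*-2)=160, (30*11 - 40*-25)=1330, (40*26 - -9*11)=1139, (-9*-2 - -4*26)=122; twice the area = |2751| = 2751; area = 2751/2; boundary points = 1 + 2 + 1 + 1 = 5; strictly interior points = area - boundary/2 + 1 = 1374; answer 1374
Part II: W1 = 1374; c = 2632; 2632 = 2^3 * 7 * 47; sigma = (1 + 2 + 4 + 8) * (1 + 7) * (1 + 47) = 15 * 8 * 48 = 5760; answer 5760
Part III: W2 = 5760; w = 2; total draws C(13,3) = 286; complement C(11,3) = 165; favorable 286 - 165 = 121; P = 11/26; answer 11/26
Part IV: W3 = 11/26; threaded value p + q = 37; d = 14; -2*(14)^2 - 9*(14)^1 - 3 = (-392) + (-126) + (-3) = -521; answer -521

-521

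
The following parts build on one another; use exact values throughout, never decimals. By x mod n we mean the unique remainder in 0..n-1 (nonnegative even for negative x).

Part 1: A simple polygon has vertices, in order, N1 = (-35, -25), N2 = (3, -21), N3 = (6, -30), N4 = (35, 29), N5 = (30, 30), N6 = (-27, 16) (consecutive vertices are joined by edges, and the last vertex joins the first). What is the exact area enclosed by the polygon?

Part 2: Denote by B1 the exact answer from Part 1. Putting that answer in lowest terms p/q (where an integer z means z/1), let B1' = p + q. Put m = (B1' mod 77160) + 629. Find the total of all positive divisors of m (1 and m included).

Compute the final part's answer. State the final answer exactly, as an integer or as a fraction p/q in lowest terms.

Part 1: cross terms: (-35*-21 - 3*-25)=810, (3*-30 - 6*-21)=36, (6*29 - 35*-30)=1224, (35*30 - 30*29)=180, (30*16 - -27*30)=1290, (-27*-25 - -35*16)=1235; twice the area = |4775| = 4775; area = 4775/2; answer 4775/2
Part 2: B1 = 4775/2; threaded value p + q = 4777; m = 5406; 5406 = 2 * 3 * 17 * 53; sigma = (1 + 2) * (1 + 3) * (1 + 17) * (1 + 53) = 3 * 4 * 18 * 54 = 11664; answer 11664

11664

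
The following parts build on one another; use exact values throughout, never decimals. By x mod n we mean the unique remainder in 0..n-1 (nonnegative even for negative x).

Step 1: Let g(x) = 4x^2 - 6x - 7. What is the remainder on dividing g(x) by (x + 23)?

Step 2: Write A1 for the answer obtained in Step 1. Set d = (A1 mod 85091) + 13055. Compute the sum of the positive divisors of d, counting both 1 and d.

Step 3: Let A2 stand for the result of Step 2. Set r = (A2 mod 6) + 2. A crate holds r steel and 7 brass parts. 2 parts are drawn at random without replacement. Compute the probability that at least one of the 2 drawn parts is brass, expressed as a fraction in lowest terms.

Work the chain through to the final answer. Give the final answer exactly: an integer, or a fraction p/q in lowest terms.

Step 1: remainder = value at the root: 4*(-23)^2 - 6*(-23)^1 - 7 = (2116) + (138) + (-7) = 2247; answer 2247
Step 2: A1 = 2247; d = 15302; 15302 = 2 * 7 * 1093; sigma = (1 + 2) * (1 + 7) * (1 + 1093) = 3 * 8 * 1094 = 26256; answer 26256
Step 3: A2 = 26256; r = 2; total draws C(9,2) = 36; complement C(2,2) = 1; favorable 36 - 1 = 35; P = 35/36; answer 35/36

35/36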